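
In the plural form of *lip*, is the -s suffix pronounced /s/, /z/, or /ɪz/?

The stem *lip* ends in a voiceless non-sibilant consonant.
The plural suffix surfaces as /ɪz/ after sibilants, /s/ after other voiceless consonants, and /z/ after other voiced sounds.
So the plural -s on *lip* is pronounced /s/.

/s/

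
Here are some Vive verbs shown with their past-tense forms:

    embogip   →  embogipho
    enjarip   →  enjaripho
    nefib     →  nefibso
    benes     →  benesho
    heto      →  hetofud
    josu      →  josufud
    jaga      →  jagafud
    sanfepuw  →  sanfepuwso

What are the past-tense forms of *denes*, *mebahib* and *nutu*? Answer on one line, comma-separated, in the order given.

denesho, mebahibso, nutufud

The suffix is conditioned by the final sound: -ho when the stem ends in a voiceless consonant (*embogip*, *enjarip*, *benes*); -so when the stem ends in a voiced consonant (*nefib*, *sanfepuw*); -fud when the stem ends in a vowel (*heto*, *josu*, *jaga*).
*denes*: final sound = /s/, a voiceless consonant → -ho → *denesho*.
The final sound of *mebahib* is /b/, which is a voiced consonant, so the suffix is -so, giving *mebahibso*.
The final sound of *nutu* is /u/, which is a vowel, so the suffix is -fud, giving *nutufud*.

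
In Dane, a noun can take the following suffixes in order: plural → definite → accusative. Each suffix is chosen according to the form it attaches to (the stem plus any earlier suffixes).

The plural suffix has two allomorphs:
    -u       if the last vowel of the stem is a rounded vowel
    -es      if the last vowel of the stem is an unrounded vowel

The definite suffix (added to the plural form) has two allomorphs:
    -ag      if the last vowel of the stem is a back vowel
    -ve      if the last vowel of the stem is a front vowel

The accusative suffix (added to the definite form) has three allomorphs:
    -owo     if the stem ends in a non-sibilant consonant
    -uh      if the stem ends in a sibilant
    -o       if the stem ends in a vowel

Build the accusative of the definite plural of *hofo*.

The last vowel of *hofo* is /o/, which is a rounded vowel, so the plural suffix is -u, giving *hofou*.
The last vowel of the plural form *hofou* is /u/, which is a back vowel, so the definite suffix is -ag, giving *hofouag*.
The definite form *hofouag*: final sound = /g/, a non-sibilant consonant → -owo → *hofouagowo*.

hofouagowo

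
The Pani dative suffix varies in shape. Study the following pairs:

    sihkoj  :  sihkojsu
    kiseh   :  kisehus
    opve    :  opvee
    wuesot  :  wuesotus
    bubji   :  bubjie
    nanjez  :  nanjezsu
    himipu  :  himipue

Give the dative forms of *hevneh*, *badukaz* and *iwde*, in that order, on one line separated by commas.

The suffix is conditioned by the final sound: -us when the stem ends in a voiceless consonant (*kiseh*, *wuesot*); -su when the stem ends in a voiced consonant (*sihkoj*, *nanjez*); -e when the stem ends in a vowel (*opve*, *bubji*, *himipu*).
The final sound of *hevneh* is /h/, which is a voiceless consonant, so the suffix is -us, giving *hevnehus*.
*badukaz*: final sound = /z/, a voiced consonant → -su → *badukazsu*.
*iwde*: final sound = /e/, a vowel → -e → *iwdee*.

hevnehus, badukazsu, iwdee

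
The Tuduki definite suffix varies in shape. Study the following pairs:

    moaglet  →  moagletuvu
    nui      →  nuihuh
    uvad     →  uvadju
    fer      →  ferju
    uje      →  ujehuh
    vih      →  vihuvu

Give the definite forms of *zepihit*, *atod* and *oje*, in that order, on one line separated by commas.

Looking at the final sound of each stem: -uvu when the stem ends in a voiceless consonant (*moaglet*, *vih*); -ju when the stem ends in a voiced consonant (*uvad*, *fer*); -huh when the stem ends in a vowel (*nui*, *uje*).
*zepihit*: final sound = /t/, a voiceless consonant → -uvu → *zepihituvu*.
*atod*: final sound = /d/, a voiced consonant → -ju → *atodju*.
The final sound of *oje* is /e/, which is a vowel, so the suffix is -huh, giving *ojehuh*.

zepihituvu, atodju, ojehuh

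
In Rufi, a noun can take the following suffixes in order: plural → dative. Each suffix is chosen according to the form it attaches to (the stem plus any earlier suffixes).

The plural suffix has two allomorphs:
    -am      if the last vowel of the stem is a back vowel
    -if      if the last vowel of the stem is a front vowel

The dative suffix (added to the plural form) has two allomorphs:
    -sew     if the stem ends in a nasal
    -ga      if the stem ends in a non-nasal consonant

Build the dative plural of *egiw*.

egiwifga

*egiw*: last vowel = /i/, a front vowel → -if → *egiwif*.
The plural form *egiwif* — final consonant /f/ (non-nasal) → -ga → *egiwifga*.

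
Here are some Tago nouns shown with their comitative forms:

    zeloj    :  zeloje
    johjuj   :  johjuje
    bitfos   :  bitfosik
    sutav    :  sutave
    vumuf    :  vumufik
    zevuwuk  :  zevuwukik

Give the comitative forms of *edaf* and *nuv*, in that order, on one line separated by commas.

The pattern is voicing of the final consonant: -ik when the stem ends in a voiceless consonant (*bitfos*, *vumuf*, *zevuwuk*); -e when the stem ends in a voiced consonant (*zeloj*, *johjuj*, *sutav*).
*edaf*: final consonant = /f/, voiceless → -ik → *edafik*.
*nuv*: final consonant = /v/, voiced → -e → *nuve*.

edafik, nuve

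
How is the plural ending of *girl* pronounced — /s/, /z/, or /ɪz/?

The stem *girl* ends in a voiced non-sibilant sound.
The plural suffix surfaces as /ɪz/ after sibilants, /s/ after other voiceless consonants, and /z/ after other voiced sounds.
So the plural -s on *girl* is pronounced /z/.

/z/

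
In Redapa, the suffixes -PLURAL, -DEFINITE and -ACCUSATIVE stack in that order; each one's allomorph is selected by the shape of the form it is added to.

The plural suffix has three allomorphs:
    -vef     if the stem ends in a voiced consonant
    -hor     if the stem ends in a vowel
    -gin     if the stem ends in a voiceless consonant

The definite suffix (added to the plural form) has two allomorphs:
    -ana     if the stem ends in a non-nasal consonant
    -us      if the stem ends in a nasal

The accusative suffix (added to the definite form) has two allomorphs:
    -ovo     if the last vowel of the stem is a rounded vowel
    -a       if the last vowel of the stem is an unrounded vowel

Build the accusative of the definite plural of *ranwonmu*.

*ranwonmu* — final sound /u/ (a vowel) → -hor → *ranwonmuhor*.
The plural form *ranwonmuhor* — final consonant /r/ (non-nasal) → -ana → *ranwonmuhorana*.
The definite form *ranwonmuhorana*: last vowel = /a/, an unrounded vowel → -a → *ranwonmuhoranaa*.

ranwonmuhoranaa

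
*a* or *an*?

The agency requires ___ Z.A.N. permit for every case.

The indefinite article is chosen by the initial *sound* of the following word, not its spelling.
The initialism *Z.A.N.* is read letter by letter; the first letter, Z, is pronounced /ziː/, which begins with a consonant sound.
So the article is *a*: The agency requires a Z.A.N. permit for every case.

a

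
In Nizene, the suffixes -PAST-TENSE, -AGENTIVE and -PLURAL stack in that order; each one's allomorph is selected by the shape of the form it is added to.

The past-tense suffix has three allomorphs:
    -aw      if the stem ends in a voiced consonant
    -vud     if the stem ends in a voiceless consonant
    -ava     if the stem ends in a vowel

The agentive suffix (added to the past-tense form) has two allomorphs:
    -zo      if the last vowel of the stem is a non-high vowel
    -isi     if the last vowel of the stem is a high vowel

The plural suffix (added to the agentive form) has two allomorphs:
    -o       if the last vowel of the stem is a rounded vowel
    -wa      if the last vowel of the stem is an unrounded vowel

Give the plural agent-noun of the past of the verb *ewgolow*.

ewgolowawzoo

*ewgolow* — final sound /w/ (a voiced consonant) → -aw → *ewgolowaw*.
The last vowel of the past-tense form *ewgolowaw* is /a/, which is a non-high vowel, so the agentive suffix is -zo, giving *ewgolowawzo*.
The last vowel of the agentive form *ewgolowawzo* is /o/, which is a rounded vowel, so the plural suffix is -o, giving *ewgolowawzoo*.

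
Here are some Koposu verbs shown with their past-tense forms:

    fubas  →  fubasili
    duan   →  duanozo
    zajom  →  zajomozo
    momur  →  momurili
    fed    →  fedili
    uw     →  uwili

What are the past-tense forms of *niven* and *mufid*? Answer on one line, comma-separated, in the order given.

nivenozo, mufidili

The alternation tracks the final consonant of the stem — -ozo when the stem ends in a nasal (*duan*, *zajom*); -ili when the stem ends in a non-nasal consonant (*fubas*, *momur*, *fed*, *uw*).
*niven* — final consonant /n/ (a nasal) → -ozo → *nivenozo*.
*mufid*: final consonant = /d/, non-nasal → -ili → *mufidili*.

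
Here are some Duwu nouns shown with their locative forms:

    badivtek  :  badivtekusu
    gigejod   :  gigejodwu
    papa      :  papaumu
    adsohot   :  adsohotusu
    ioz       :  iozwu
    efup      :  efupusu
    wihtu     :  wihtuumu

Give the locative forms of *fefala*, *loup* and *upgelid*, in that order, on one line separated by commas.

Looking at the final sound of each stem: -usu when the stem ends in a voiceless consonant (*badivtek*, *adsohot*, *efup*); -wu when the stem ends in a voiced consonant (*gigejod*, *ioz*); -umu when the stem ends in a vowel (*papa*, *wihtu*).
Since the final sound of *fefala* is /a/ (a vowel), it takes -umu, giving *fefalaumu*.
*loup* — final sound /p/ (a voiceless consonant) → -usu → *loupusu*.
Since the final sound of *upgelid* is /d/ (a voiced consonant), it takes -wu, giving *upgelidwu*.

fefalaumu, loupusu, upgelidwu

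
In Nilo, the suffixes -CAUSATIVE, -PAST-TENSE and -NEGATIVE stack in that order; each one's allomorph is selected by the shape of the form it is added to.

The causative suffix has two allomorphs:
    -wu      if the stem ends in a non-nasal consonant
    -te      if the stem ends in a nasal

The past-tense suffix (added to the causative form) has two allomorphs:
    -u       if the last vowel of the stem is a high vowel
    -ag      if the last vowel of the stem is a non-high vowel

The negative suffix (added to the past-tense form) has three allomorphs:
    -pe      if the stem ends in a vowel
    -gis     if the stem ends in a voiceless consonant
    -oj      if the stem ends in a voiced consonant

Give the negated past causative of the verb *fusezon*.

*fusezon*: final consonant = /n/, a nasal → -te → *fusezonte*.
The causative form *fusezonte* — last vowel /e/ (a non-high vowel) → -ag → *fusezonteag*.
Since the final sound of the past-tense form *fusezonteag* is /g/ (a voiced consonant), it takes -oj, giving *fusezonteagoj*.

fusezonteagoj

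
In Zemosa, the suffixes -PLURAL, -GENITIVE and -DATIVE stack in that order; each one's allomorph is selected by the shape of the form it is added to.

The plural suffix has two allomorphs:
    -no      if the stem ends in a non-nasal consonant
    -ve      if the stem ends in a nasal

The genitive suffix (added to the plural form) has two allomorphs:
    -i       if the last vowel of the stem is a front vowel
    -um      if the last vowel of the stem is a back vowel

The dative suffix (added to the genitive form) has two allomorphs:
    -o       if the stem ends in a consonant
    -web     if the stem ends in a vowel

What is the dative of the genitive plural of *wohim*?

wohimveiweb

The final consonant of *wohim* is /m/, which is a nasal, so the plural suffix is -ve, giving *wohimve*.
The plural form *wohimve*: last vowel = /e/, a front vowel → -i → *wohimvei*.
The final sound of the genitive form *wohimvei* is /i/, which is a vowel, so the dative suffix is -web, giving *wohimveiweb*.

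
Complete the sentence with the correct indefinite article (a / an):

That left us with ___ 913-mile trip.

The indefinite article is chosen by the initial *sound* of the following word, not its spelling.
The number *913* is spoken "nine hundred …", beginning with /naɪn/ — a consonant sound.
So the article is *a*: That left us with a 913-mile trip.

a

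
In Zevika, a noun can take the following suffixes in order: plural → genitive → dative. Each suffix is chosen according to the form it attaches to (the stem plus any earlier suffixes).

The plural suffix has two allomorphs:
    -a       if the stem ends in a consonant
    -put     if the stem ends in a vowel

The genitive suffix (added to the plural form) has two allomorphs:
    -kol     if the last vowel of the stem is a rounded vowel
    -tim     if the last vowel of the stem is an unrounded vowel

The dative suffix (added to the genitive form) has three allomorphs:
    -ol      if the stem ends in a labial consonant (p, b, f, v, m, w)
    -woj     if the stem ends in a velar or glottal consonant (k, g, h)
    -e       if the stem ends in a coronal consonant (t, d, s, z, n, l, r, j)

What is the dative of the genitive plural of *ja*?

*ja* — final sound /a/ (a vowel) → -put → *japut*.
The plural form *japut*: last vowel = /u/, a rounded vowel → -kol → *japutkol*.
Since the final consonant of the genitive form *japutkol* is /l/ (coronal), it takes -e, giving *japutkole*.

japutkole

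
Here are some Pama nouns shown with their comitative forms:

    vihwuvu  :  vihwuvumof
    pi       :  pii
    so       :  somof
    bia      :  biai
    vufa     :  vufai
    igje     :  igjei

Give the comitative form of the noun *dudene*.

Looking at the last vowel of each stem: -mof when the last vowel of the stem is a rounded vowel (*vihwuvu*, *so*); -i when the last vowel of the stem is an unrounded vowel (*pi*, *bia*, *vufa*, *igje*).
*dudene*: last vowel = /e/, an unrounded vowel → -i → *dudenei*.

dudenei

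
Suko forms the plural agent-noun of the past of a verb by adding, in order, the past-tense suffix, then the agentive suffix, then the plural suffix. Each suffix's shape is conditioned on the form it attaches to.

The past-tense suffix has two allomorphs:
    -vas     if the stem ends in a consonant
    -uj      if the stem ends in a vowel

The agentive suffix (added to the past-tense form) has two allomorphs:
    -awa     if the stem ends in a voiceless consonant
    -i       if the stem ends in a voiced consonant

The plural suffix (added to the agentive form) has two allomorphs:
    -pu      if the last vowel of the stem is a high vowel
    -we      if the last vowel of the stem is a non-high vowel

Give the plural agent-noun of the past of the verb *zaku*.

zakuujipu

*zaku*: final sound = /u/, a vowel → -uj → *zakuuj*.
The past-tense form *zakuuj* — final consonant /j/ (voiced) → -i → *zakuuji*.
Since the last vowel of the agentive form *zakuuji* is /i/ (a high vowel), it takes -pu, giving *zakuujipu*.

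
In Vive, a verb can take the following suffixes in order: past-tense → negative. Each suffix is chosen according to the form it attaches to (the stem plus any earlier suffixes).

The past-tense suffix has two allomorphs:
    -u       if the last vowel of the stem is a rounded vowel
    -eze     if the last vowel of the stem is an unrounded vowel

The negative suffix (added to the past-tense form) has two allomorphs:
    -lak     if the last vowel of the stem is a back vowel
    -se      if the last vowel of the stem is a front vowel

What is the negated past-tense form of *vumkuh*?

*vumkuh* — last vowel /u/ (a rounded vowel) → -u → *vumkuhu*.
Since the last vowel of the past-tense form *vumkuhu* is /u/ (a back vowel), it takes -lak, giving *vumkuhulak*.

vumkuhulak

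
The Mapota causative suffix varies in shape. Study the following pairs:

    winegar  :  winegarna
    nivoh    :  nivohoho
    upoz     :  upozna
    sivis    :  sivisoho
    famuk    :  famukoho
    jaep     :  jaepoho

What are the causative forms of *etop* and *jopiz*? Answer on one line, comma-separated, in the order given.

The suffix is conditioned by the final consonant: -oho when the stem ends in a voiceless consonant (*nivoh*, *sivis*, *famuk*, *jaep*); -na when the stem ends in a voiced consonant (*winegar*, *upoz*).
Since the final consonant of *etop* is /p/ (voiceless), it takes -oho, giving *etopoho*.
*jopiz*: final consonant = /z/, voiced → -na → *jopizna*.

etopoho, jopizna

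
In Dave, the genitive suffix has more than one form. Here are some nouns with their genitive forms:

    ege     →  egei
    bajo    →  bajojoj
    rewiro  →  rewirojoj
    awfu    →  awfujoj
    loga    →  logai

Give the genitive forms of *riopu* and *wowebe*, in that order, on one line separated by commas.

The alternation tracks the last vowel of the stem — -joj when the last vowel of the stem is a rounded vowel (*bajo*, *rewiro*, *awfu*); -i when the last vowel of the stem is an unrounded vowel (*ege*, *loga*).
*riopu*: last vowel = /u/, a rounded vowel → -joj → *riopujoj*.
*wowebe* — last vowel /e/ (an unrounded vowel) → -i → *wowebei*.

riopujoj, wowebei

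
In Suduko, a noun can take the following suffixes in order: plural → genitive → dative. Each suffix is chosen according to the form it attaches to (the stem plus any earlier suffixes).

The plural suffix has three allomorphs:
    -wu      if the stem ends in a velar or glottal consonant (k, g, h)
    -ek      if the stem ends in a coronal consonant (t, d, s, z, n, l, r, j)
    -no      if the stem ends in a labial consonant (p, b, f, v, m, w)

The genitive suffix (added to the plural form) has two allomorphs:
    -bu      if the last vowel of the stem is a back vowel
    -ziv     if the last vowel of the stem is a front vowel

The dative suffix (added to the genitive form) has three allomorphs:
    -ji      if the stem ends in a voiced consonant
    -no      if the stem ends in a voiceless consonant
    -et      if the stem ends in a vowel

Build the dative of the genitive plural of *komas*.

komasekzivji

Since the final consonant of *komas* is /s/ (coronal), it takes -ek, giving *komasek*.
The plural form *komasek*: last vowel = /e/, a front vowel → -ziv → *komasekziv*.
Since the final sound of the genitive form *komasekziv* is /v/ (a voiced consonant), it takes -ji, giving *komasekzivji*.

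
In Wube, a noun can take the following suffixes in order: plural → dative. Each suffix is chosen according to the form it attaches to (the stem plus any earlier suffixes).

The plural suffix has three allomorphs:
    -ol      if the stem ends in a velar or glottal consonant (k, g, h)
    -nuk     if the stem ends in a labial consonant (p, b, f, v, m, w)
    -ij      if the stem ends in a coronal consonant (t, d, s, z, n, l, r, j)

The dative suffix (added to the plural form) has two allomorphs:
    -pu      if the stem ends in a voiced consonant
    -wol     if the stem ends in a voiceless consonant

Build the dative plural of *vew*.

vewnukwol

*vew* — final consonant /w/ (labial) → -nuk → *vewnuk*.
The plural form *vewnuk* — final consonant /k/ (voiceless) → -wol → *vewnukwol*.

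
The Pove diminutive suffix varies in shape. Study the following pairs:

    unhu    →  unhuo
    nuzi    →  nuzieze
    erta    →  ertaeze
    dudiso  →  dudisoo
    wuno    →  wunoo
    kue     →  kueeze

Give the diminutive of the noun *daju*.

Looking at the last vowel of each stem: -o when the last vowel of the stem is a rounded vowel (*unhu*, *dudiso*, *wuno*); -eze when the last vowel of the stem is an unrounded vowel (*nuzi*, *erta*, *kue*).
The last vowel of *daju* is /u/, which is a rounded vowel, so the suffix is -o, giving *dajuo*.

dajuo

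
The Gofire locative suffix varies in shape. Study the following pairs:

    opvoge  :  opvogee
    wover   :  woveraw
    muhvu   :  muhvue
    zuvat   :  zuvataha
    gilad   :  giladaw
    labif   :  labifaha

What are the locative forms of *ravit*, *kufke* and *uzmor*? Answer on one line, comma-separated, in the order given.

The alternation tracks the final sound of the stem — -aha when the stem ends in a voiceless consonant (*zuvat*, *labif*); -aw when the stem ends in a voiced consonant (*wover*, *gilad*); -e when the stem ends in a vowel (*opvoge*, *muhvu*).
Since the final sound of *ravit* is /t/ (a voiceless consonant), it takes -aha, giving *ravitaha*.
Since the final sound of *kufke* is /e/ (a vowel), it takes -e, giving *kufkee*.
Since the final sound of *uzmor* is /r/ (a voiced consonant), it takes -aw, giving *uzmoraw*.

ravitaha, kufkee, uzmoraw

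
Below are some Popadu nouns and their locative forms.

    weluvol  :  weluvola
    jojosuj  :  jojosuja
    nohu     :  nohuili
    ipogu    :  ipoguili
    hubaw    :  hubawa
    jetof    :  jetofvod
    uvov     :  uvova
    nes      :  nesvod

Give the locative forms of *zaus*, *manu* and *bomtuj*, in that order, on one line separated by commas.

zausvod, manuili, bomtuja

Looking at the final sound of each stem: -vod when the stem ends in a voiceless consonant (*jetof*, *nes*); -a when the stem ends in a voiced consonant (*weluvol*, *jojosuj*, *hubaw*, *uvov*); -ili when the stem ends in a vowel (*nohu*, *ipogu*).
The final sound of *zaus* is /s/, which is a voiceless consonant, so the suffix is -vod, giving *zausvod*.
*manu* — final sound /u/ (a vowel) → -ili → *manuili*.
The final sound of *bomtuj* is /j/, which is a voiced consonant, so the suffix is -a, giving *bomtuja*.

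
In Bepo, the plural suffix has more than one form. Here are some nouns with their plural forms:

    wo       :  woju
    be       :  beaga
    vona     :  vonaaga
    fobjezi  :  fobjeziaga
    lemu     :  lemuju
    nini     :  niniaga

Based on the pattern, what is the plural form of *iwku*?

iwkuju

The alternation tracks the last vowel of the stem — -ju when the last vowel of the stem is a rounded vowel (*wo*, *lemu*); -aga when the last vowel of the stem is an unrounded vowel (*be*, *vona*, *fobjezi*, *nini*).
The last vowel of *iwku* is /u/, which is a rounded vowel, so the suffix is -ju, giving *iwkuju*.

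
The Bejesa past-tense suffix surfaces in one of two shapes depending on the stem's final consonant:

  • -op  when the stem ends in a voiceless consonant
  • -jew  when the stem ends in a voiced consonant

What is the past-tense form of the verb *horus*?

*horus*: final consonant = /s/, voiceless → -op → *horusop*.

horusop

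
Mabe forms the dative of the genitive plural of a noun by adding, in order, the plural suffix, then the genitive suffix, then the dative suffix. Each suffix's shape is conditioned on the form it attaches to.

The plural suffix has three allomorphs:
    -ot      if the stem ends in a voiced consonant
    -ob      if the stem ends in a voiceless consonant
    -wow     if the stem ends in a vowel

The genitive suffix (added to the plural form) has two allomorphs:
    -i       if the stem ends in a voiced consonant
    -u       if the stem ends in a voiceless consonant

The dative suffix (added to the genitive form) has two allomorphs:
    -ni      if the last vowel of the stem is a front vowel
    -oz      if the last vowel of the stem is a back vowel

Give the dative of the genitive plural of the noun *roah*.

roahobini

Since the final sound of *roah* is /h/ (a voiceless consonant), it takes -ob, giving *roahob*.
Since the final consonant of the plural form *roahob* is /b/ (voiced), it takes -i, giving *roahobi*.
Since the last vowel of the genitive form *roahobi* is /i/ (a front vowel), it takes -ni, giving *roahobini*.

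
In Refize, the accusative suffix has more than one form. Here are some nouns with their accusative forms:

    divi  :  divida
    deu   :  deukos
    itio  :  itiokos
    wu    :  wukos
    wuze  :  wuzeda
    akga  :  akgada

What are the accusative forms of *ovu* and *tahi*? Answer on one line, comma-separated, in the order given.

The alternation tracks the last vowel of the stem — -kos when the last vowel of the stem is a rounded vowel (*deu*, *itio*, *wu*); -da when the last vowel of the stem is an unrounded vowel (*divi*, *wuze*, *akga*).
The last vowel of *ovu* is /u/, which is a rounded vowel, so the suffix is -kos, giving *ovukos*.
*tahi*: last vowel = /i/, an unrounded vowel → -da → *tahida*.

ovukos, tahida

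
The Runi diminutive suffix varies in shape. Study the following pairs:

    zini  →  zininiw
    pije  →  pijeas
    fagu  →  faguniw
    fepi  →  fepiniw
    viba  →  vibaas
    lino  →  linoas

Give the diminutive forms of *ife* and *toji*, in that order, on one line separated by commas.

The alternation tracks the last vowel of the stem — -niw when the last vowel of the stem is a high vowel (*zini*, *fagu*, *fepi*); -as when the last vowel of the stem is a non-high vowel (*pije*, *viba*, *lino*).
*ife* — last vowel /e/ (a non-high vowel) → -as → *ifeas*.
The last vowel of *toji* is /i/, which is a high vowel, so the suffix is -niw, giving *tojiniw*.

ifeas, tojiniw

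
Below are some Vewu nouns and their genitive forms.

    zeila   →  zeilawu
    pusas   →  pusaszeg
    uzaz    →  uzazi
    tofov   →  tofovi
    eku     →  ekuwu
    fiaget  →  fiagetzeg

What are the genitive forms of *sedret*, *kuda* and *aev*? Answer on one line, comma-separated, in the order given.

Looking at the final sound of each stem: -zeg when the stem ends in a voiceless consonant (*pusas*, *fiaget*); -i when the stem ends in a voiced consonant (*uzaz*, *tofov*); -wu when the stem ends in a vowel (*zeila*, *eku*).
Since the final sound of *sedret* is /t/ (a voiceless consonant), it takes -zeg, giving *sedretzeg*.
*kuda*: final sound = /a/, a vowel → -wu → *kudawu*.
Since the final sound of *aev* is /v/ (a voiced consonant), it takes -i, giving *aevi*.

sedretzeg, kudawu, aevi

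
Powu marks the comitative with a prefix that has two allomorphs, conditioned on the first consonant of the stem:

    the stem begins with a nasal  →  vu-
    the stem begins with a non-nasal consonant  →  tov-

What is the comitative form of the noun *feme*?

tovfeme

The first consonant of *feme* is /f/, which is non-nasal, so the prefix is tov-, giving *tovfeme*.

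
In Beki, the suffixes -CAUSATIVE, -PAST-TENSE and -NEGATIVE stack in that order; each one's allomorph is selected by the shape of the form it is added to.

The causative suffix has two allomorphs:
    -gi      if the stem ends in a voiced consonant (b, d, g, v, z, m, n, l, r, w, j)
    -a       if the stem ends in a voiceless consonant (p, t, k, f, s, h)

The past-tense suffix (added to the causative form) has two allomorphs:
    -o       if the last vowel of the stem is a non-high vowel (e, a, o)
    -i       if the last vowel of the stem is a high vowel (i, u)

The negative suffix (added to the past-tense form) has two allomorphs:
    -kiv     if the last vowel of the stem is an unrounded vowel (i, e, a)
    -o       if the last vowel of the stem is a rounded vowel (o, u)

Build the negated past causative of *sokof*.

*sokof* — final consonant /f/ (voiceless) → -a → *sokofa*.
The last vowel of the causative form *sokofa* is /a/, which is a non-high vowel, so the past-tense suffix is -o, giving *sokofao*.
Since the last vowel of the past-tense form *sokofao* is /o/ (a rounded vowel), it takes -o, giving *sokofaoo*.

sokofaoo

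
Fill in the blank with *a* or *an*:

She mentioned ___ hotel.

The indefinite article is chosen by the initial *sound* of the following word, not its spelling.
*hotel* begins with the sound /h/ (h is pronounced) — a consonant sound.
So the article is *a*: She mentioned a hotel.

a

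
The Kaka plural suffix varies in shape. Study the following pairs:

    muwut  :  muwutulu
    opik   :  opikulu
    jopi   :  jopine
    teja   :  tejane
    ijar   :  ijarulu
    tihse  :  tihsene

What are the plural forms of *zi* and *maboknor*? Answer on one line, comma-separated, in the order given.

zine, maboknorulu

The alternation tracks the final sound of the stem — -ulu when the stem ends in a consonant (*muwut*, *opik*, *ijar*); -ne when the stem ends in a vowel (*jopi*, *teja*, *tihse*).
*zi* — final sound /i/ (a vowel) → -ne → *zine*.
The final sound of *maboknor* is /r/, which is a consonant, so the suffix is -ulu, giving *maboknorulu*.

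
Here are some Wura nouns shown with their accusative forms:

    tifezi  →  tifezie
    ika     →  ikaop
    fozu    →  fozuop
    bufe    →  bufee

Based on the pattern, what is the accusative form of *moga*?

mogaop

The alternation tracks the last vowel of the stem — -e when the last vowel of the stem is a front vowel (*tifezi*, *bufe*); -op when the last vowel of the stem is a back vowel (*ika*, *fozu*).
*moga* — last vowel /a/ (a back vowel) → -op → *mogaop*.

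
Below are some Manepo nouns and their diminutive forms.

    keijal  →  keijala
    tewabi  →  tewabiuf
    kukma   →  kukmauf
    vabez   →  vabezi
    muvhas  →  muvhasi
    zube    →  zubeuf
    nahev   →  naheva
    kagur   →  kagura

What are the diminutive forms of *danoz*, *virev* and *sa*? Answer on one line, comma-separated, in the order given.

The alternation tracks the final sound of the stem — -i when the stem ends in a sibilant (*vabez*, *muvhas*); -a when the stem ends in a non-sibilant consonant (*keijal*, *nahev*, *kagur*); -uf when the stem ends in a vowel (*tewabi*, *kukma*, *zube*).
The final sound of *danoz* is /z/, which is a sibilant, so the suffix is -i, giving *danozi*.
The final sound of *virev* is /v/, which is a non-sibilant consonant, so the suffix is -a, giving *vireva*.
*sa*: final sound = /a/, a vowel → -uf → *sauf*.

danozi, vireva, sauf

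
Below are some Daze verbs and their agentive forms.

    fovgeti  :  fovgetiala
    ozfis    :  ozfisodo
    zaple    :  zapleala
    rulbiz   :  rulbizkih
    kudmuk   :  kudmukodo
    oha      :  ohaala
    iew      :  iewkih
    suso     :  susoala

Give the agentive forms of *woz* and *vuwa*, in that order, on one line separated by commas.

The suffix is conditioned by the final sound: -odo when the stem ends in a voiceless consonant (*ozfis*, *kudmuk*); -kih when the stem ends in a voiced consonant (*rulbiz*, *iew*); -ala when the stem ends in a vowel (*fovgeti*, *zaple*, *oha*, *suso*).
*woz* — final sound /z/ (a voiced consonant) → -kih → *wozkih*.
*vuwa* — final sound /a/ (a vowel) → -ala → *vuwaala*.

wozkih, vuwaala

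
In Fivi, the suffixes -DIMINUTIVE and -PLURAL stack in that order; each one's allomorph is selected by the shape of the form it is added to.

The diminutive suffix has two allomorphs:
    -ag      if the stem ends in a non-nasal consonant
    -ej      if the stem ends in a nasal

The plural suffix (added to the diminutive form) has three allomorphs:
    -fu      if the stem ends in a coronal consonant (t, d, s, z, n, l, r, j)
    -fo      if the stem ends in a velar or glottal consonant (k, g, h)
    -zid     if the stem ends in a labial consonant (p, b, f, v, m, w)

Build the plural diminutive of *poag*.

The final consonant of *poag* is /g/, which is non-nasal, so the diminutive suffix is -ag, giving *poagag*.
The final consonant of the diminutive form *poagag* is /g/, which is velar/glottal, so the plural suffix is -fo, giving *poagagfo*.

poagagfo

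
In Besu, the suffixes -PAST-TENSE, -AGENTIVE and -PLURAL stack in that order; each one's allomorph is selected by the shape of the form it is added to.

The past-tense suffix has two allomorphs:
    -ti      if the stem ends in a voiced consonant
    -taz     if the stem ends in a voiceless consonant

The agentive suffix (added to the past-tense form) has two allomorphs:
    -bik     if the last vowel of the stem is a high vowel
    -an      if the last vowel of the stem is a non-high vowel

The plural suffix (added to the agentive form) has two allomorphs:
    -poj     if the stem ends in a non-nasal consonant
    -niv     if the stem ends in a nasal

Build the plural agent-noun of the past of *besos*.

besostazanniv

Since the final consonant of *besos* is /s/ (voiceless), it takes -taz, giving *besostaz*.
Since the last vowel of the past-tense form *besostaz* is /a/ (a non-high vowel), it takes -an, giving *besostazan*.
The final consonant of the agentive form *besostazan* is /n/, which is a nasal, so the plural suffix is -niv, giving *besostazanniv*.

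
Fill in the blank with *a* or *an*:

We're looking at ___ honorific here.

The indefinite article is chosen by the initial *sound* of the following word, not its spelling.
*honorific* begins with the sound /ɒ/ (silent h) — a vowel sound.
So the article is *an*: We're looking at an honorific here.

an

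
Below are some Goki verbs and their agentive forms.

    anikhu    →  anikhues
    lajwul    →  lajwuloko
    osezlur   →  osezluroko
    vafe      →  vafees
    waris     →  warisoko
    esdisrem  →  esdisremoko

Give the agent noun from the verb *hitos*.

hitosoko

The suffix is conditioned by the final sound: -oko when the stem ends in a consonant (*lajwul*, *osezlur*, *waris*, *esdisrem*); -es when the stem ends in a vowel (*anikhu*, *vafe*).
Since the final sound of *hitos* is /s/ (a consonant), it takes -oko, giving *hitosoko*.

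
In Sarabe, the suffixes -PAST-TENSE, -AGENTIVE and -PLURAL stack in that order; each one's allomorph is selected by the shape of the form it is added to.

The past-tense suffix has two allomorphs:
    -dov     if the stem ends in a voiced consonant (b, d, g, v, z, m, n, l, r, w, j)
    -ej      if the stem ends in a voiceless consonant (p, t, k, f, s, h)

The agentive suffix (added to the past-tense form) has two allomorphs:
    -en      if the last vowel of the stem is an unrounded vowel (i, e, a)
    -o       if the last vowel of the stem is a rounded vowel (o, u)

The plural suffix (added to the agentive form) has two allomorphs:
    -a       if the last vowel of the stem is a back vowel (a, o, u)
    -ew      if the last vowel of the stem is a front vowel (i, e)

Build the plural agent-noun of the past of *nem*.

nemdovoa

The final consonant of *nem* is /m/, which is voiced, so the past-tense suffix is -dov, giving *nemdov*.
The past-tense form *nemdov* — last vowel /o/ (a rounded vowel) → -o → *nemdovo*.
The agentive form *nemdovo*: last vowel = /o/, a back vowel → -a → *nemdovoa*.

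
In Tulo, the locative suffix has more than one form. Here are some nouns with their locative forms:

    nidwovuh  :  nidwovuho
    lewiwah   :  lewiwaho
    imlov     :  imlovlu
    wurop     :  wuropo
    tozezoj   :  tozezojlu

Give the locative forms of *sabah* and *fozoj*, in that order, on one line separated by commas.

Looking at the final consonant of each stem: -o when the stem ends in a voiceless consonant (*nidwovuh*, *lewiwah*, *wurop*); -lu when the stem ends in a voiced consonant (*imlov*, *tozezoj*).
The final consonant of *sabah* is /h/, which is voiceless, so the suffix is -o, giving *sabaho*.
The final consonant of *fozoj* is /j/, which is voiced, so the suffix is -lu, giving *fozojlu*.

sabaho, fozojlu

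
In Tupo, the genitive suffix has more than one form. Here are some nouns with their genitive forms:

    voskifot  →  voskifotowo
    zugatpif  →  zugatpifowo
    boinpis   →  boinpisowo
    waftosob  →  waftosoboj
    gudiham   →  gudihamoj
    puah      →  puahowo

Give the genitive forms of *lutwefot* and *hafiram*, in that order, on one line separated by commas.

The pattern is voicing of the final consonant: -owo when the stem ends in a voiceless consonant (*voskifot*, *zugatpif*, *boinpis*, *puah*); -oj when the stem ends in a voiced consonant (*waftosob*, *gudiham*).
The final consonant of *lutwefot* is /t/, which is voiceless, so the suffix is -owo, giving *lutwefotowo*.
The final consonant of *hafiram* is /m/, which is voiced, so the suffix is -oj, giving *hafiramoj*.

lutwefotowo, hafiramoj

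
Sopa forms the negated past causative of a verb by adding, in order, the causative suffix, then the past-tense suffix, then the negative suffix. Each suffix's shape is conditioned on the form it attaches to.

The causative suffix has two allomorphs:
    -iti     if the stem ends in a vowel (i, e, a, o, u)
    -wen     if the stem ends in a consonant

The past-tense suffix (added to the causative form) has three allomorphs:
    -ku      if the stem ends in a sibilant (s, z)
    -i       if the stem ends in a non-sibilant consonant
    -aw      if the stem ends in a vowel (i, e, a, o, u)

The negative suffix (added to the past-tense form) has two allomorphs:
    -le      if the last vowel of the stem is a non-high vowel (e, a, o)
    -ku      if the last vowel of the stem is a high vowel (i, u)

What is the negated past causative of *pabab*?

Since the final sound of *pabab* is /b/ (a consonant), it takes -wen, giving *pababwen*.
The causative form *pababwen*: final sound = /n/, a non-sibilant consonant → -i → *pababweni*.
Since the last vowel of the past-tense form *pababweni* is /i/ (a high vowel), it takes -ku, giving *pababweniku*.

pababweniku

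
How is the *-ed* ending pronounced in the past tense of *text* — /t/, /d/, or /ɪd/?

/ɪd/

The stem *text* ends in /t/ or /d/.
The -ed suffix is realized as /ɪd/ after /t, d/; as /t/ after other voiceless consonants; and as /d/ after other voiced sounds.
So -ed on *text* is pronounced /ɪd/.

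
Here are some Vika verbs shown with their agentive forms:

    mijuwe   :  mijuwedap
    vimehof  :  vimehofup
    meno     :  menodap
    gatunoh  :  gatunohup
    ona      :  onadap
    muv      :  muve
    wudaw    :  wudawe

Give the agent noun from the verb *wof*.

wofup

Looking at the final sound of each stem: -up when the stem ends in a voiceless consonant (*vimehof*, *gatunoh*); -e when the stem ends in a voiced consonant (*muv*, *wudaw*); -dap when the stem ends in a vowel (*mijuwe*, *meno*, *ona*).
*wof*: final sound = /f/, a voiceless consonant → -up → *wofup*.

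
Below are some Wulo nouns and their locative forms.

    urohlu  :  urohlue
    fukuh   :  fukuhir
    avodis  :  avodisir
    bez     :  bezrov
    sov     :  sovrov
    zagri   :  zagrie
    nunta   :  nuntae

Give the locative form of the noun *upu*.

upue

The alternation tracks the final sound of the stem — -ir when the stem ends in a voiceless consonant (*fukuh*, *avodis*); -rov when the stem ends in a voiced consonant (*bez*, *sov*); -e when the stem ends in a vowel (*urohlu*, *zagri*, *nunta*).
The final sound of *upu* is /u/, which is a vowel, so the suffix is -e, giving *upue*.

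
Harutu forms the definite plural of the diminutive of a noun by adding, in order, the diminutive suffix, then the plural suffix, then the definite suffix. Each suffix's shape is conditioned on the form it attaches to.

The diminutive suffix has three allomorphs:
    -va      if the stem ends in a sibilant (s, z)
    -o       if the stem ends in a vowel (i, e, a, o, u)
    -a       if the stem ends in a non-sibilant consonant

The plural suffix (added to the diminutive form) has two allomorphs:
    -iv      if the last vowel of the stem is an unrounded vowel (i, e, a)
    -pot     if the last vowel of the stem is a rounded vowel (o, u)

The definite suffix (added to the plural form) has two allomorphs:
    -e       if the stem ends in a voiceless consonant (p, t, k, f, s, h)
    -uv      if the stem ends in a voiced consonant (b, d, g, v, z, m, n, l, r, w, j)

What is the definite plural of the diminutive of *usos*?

usosvaivuv

The final sound of *usos* is /s/, which is a sibilant, so the diminutive suffix is -va, giving *usosva*.
The diminutive form *usosva*: last vowel = /a/, an unrounded vowel → -iv → *usosvaiv*.
The plural form *usosvaiv* — final consonant /v/ (voiced) → -uv → *usosvaivuv*.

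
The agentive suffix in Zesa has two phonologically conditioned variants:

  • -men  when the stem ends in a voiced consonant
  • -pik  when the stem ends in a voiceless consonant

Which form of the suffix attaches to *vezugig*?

-men

Since the final consonant of *vezugig* is /g/ (voiced), it takes -men.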